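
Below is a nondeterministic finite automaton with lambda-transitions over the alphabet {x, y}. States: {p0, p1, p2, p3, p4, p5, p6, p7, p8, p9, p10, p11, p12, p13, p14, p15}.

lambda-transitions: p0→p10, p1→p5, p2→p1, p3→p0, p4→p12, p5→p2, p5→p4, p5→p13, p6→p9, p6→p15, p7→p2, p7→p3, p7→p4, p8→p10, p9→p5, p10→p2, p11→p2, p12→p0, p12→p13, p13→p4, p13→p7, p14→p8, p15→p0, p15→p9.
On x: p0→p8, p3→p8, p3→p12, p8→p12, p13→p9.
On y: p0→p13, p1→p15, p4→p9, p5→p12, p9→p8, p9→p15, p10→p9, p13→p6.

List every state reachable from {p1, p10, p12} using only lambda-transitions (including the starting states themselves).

Start with {p1, p10, p12}.
From p1 via lambda: add p5.
From p10 via lambda: add p2.
From p12 via lambda: add p0, p13.
From p5 via lambda: add p4.
From p13 via lambda: add p7.
From p7 via lambda: add p3.
No new states can be added; the closed set is {p0, p1, p2, p3, p4, p5, p7, p10, p12, p13}.

{p0, p1, p2, p3, p4, p5, p7, p10, p12, p13}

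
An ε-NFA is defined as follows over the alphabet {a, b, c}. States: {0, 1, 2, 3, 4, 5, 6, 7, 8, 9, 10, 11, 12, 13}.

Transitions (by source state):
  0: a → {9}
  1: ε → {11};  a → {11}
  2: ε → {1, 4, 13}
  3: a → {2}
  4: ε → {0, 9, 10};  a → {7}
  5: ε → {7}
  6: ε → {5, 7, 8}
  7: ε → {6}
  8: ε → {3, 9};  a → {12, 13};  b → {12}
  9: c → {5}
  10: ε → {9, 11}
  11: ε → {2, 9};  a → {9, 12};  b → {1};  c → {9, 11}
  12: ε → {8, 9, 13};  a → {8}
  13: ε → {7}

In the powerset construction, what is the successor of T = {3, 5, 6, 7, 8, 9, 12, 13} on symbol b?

{3, 5, 6, 7, 8, 9, 12, 13}

8 on b → {12}.
No b-transition from 3, 5, 6, 7, 9, 12, 13.
Union after reading b: {12}.
Now take the ε-closure:
From 12 via ε: add 8, 9, 13.
From 8 via ε: add 3.
From 13 via ε: add 7.
From 7 via ε: add 6.
From 6 via ε: add 5.
No new states can be added; the closed set is {3, 5, 6, 7, 8, 9, 12, 13}.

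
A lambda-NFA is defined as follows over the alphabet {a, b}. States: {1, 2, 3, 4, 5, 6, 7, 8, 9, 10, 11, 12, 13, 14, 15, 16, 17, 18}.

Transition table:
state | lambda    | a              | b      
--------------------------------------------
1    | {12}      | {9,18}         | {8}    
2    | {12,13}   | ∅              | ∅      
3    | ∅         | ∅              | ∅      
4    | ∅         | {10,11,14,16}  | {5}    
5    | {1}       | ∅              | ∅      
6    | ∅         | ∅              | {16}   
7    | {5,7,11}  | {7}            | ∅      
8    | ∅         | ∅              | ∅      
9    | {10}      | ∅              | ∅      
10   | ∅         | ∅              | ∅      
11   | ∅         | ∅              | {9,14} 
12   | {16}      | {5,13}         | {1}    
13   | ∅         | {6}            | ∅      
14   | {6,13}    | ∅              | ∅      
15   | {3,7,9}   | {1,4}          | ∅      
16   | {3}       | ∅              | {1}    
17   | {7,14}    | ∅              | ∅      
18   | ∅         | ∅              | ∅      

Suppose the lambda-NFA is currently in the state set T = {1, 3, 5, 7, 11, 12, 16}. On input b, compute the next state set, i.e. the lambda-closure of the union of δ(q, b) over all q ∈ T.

1 on b → {8}.
11 on b → {9, 14}.
12 on b → {1}.
16 on b → {1}.
No b-transition from 3, 5, 7.
Union after reading b: {1, 8, 9, 14}.
Now take the lambda-closure:
From 1 via lambda: add 12.
From 9 via lambda: add 10.
From 14 via lambda: add 6, 13.
From 12 via lambda: add 16.
From 16 via lambda: add 3.
No new states can be added; the closed set is {1, 3, 6, 8, 9, 10, 12, 13, 14, 16}.

{1, 3, 6, 8, 9, 10, 12, 13, 14, 16}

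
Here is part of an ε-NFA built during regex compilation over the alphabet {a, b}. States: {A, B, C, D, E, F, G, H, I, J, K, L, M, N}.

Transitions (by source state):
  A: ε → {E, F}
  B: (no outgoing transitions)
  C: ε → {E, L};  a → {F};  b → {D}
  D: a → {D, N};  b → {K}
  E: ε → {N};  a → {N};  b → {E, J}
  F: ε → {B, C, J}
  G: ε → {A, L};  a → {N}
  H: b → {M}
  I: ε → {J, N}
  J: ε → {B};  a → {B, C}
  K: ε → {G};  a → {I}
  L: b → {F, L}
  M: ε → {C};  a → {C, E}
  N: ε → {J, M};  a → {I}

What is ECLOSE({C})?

{B, C, E, J, L, M, N}

Start with {C}.
From C via ε: add E, L.
From E via ε: add N.
From N via ε: add J, M.
From J via ε: add B.
No new states can be added; the closed set is {B, C, E, J, L, M, N}.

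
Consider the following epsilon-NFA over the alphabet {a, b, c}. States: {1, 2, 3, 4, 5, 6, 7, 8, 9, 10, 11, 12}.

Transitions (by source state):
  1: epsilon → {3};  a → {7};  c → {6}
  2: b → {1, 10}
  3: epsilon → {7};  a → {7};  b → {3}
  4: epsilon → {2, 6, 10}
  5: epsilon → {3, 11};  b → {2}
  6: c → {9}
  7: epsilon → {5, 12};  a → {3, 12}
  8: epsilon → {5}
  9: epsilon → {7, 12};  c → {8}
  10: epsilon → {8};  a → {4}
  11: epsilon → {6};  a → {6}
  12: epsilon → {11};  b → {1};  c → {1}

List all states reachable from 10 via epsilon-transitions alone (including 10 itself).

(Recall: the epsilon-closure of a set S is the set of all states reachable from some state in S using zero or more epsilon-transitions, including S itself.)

Start with {10}.
From 10 via epsilon: add 8.
From 8 via epsilon: add 5.
From 5 via epsilon: add 3, 11.
From 3 via epsilon: add 7.
From 11 via epsilon: add 6.
From 7 via epsilon: add 12.
No new states can be added; the closed set is {3, 5, 6, 7, 8, 10, 11, 12}.

{3, 5, 6, 7, 8, 10, 11, 12}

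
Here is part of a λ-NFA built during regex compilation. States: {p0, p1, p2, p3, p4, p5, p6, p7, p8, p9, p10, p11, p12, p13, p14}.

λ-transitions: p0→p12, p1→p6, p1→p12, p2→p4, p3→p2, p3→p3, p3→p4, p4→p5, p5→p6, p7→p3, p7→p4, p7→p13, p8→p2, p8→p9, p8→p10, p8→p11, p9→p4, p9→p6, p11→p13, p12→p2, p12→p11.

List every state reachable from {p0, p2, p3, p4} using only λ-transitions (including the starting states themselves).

Start with {p0, p2, p3, p4}.
From p0 via λ: add p12.
From p4 via λ: add p5.
From p5 via λ: add p6.
From p12 via λ: add p11.
From p11 via λ: add p13.
No new states can be added; the closed set is {p0, p2, p3, p4, p5, p6, p11, p12, p13}.

{p0, p2, p3, p4, p5, p6, p11, p12, p13}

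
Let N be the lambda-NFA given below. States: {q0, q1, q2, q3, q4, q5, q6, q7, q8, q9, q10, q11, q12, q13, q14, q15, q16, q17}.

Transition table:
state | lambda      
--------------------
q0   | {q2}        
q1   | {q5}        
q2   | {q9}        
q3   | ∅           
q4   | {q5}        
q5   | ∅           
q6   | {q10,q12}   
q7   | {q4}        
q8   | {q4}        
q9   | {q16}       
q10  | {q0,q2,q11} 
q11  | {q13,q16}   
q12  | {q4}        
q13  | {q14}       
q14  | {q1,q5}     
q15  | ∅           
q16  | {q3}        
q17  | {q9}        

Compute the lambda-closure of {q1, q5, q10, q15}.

Start with {q1, q5, q10, q15}.
From q10 via lambda: add q0, q2, q11.
From q2 via lambda: add q9.
From q11 via lambda: add q13, q16.
From q13 via lambda: add q14.
From q16 via lambda: add q3.
No new states can be added; the closed set is {q0, q1, q2, q3, q5, q9, q10, q11, q13, q14, q15, q16}.

{q0, q1, q2, q3, q5, q9, q10, q11, q13, q14, q15, q16}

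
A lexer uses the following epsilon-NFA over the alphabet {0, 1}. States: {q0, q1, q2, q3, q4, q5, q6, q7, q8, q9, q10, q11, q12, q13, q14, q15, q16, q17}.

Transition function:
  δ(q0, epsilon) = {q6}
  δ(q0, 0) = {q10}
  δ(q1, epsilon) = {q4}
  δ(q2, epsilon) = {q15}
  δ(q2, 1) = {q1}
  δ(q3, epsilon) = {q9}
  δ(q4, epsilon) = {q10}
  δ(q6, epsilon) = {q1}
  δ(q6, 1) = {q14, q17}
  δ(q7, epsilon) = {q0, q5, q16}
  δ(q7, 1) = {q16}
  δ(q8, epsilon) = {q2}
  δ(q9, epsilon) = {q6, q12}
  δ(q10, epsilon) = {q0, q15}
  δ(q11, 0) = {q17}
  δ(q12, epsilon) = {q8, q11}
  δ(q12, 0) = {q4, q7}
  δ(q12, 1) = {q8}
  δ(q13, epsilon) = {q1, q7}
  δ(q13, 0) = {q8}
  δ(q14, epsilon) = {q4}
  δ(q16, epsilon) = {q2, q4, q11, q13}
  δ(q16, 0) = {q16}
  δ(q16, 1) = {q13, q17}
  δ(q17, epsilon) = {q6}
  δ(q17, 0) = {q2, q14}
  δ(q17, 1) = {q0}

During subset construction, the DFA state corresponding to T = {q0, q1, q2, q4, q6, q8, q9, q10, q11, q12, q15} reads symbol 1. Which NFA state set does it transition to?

{q0, q1, q2, q4, q6, q8, q10, q14, q15, q17}

q2 on 1 → {q1}.
q6 on 1 → {q14, q17}.
q12 on 1 → {q8}.
No 1-transition from q0, q1, q4, q8, q9, q10, q11, q15.
Union after reading 1: {q1, q8, q14, q17}.
Now take the epsilon-closure:
From q1 via epsilon: add q4.
From q8 via epsilon: add q2.
From q17 via epsilon: add q6.
From q2 via epsilon: add q15.
From q4 via epsilon: add q10.
From q10 via epsilon: add q0.
No new states can be added; the closed set is {q0, q1, q2, q4, q6, q8, q10, q14, q15, q17}.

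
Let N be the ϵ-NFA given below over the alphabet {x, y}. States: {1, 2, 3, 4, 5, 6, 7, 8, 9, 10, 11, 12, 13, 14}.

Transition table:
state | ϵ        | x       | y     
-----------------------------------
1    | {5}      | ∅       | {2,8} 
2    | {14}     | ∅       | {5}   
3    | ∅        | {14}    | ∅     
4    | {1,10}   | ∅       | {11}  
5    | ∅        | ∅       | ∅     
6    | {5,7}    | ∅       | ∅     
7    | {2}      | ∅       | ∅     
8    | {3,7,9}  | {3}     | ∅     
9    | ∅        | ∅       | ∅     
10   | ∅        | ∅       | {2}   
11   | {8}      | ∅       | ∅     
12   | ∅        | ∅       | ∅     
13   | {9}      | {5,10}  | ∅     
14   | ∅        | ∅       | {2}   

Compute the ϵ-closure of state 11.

Start with {11}.
From 11 via ϵ: add 8.
From 8 via ϵ: add 3, 7, 9.
From 7 via ϵ: add 2.
From 2 via ϵ: add 14.
No new states can be added; the closed set is {2, 3, 7, 8, 9, 11, 14}.

{2, 3, 7, 8, 9, 11, 14}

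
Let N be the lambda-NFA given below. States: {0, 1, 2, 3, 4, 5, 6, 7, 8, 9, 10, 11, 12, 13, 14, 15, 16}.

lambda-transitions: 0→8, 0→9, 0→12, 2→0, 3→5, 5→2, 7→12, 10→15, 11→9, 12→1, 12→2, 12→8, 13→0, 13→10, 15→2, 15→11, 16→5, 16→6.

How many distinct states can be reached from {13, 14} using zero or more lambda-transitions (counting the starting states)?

11

Start with {13, 14}.
From 13 via lambda: add 0, 10.
From 0 via lambda: add 8, 9, 12.
From 10 via lambda: add 15.
From 12 via lambda: add 1, 2.
From 15 via lambda: add 11.
lambda-closure = {0, 1, 2, 8, 9, 10, 11, 12, 13, 14, 15}, which has 11 states.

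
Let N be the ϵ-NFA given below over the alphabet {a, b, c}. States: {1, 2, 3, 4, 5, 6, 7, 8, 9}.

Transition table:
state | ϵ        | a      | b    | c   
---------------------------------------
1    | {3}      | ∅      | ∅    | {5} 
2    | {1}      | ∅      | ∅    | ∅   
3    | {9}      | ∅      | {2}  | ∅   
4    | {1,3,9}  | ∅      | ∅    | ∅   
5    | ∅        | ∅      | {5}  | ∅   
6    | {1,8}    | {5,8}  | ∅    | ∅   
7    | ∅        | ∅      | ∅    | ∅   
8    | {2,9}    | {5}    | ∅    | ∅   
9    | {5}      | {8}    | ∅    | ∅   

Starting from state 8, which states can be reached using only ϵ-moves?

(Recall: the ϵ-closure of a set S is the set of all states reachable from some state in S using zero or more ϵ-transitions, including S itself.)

Start with {8}.
From 8 via ϵ: add 2, 9.
From 2 via ϵ: add 1.
From 9 via ϵ: add 5.
From 1 via ϵ: add 3.
No new states can be added; the closed set is {1, 2, 3, 5, 8, 9}.

{1, 2, 3, 5, 8, 9}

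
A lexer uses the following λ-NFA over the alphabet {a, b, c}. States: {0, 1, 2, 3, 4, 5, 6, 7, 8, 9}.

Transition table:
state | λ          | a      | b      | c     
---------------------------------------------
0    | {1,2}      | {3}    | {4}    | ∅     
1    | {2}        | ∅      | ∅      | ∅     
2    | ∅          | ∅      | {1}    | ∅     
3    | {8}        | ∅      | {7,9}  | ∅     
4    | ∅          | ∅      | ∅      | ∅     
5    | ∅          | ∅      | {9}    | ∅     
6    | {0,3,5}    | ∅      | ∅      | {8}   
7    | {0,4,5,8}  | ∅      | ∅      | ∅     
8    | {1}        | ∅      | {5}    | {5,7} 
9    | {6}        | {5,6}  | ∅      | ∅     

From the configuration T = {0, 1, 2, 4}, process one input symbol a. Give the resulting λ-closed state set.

0 on a → {3}.
No a-transition from 1, 2, 4.
Union after reading a: {3}.
Now take the λ-closure:
From 3 via λ: add 8.
From 8 via λ: add 1.
From 1 via λ: add 2.
No new states can be added; the closed set is {1, 2, 3, 8}.

{1, 2, 3, 8}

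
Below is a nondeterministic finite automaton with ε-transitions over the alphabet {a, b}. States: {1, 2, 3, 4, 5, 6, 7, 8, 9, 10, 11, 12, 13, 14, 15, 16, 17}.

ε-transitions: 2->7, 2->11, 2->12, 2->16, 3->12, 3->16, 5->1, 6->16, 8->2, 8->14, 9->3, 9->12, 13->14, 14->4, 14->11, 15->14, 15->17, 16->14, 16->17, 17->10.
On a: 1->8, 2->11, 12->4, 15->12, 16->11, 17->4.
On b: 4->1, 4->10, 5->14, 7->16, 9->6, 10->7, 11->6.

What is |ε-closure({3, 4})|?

8

Start with {3, 4}.
From 3 via ε: add 12, 16.
From 16 via ε: add 14, 17.
From 14 via ε: add 11.
From 17 via ε: add 10.
ε-closure = {3, 4, 10, 11, 12, 14, 16, 17}, which has 8 states.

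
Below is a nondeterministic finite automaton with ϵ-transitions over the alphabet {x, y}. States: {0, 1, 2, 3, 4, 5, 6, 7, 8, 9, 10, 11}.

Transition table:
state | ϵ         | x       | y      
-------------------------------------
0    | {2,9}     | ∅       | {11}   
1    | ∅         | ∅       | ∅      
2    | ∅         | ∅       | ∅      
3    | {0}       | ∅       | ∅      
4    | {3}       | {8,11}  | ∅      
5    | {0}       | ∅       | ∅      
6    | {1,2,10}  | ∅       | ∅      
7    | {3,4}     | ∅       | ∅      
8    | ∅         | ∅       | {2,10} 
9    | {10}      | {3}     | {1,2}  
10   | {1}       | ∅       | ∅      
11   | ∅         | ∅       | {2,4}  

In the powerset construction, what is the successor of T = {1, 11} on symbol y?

11 on y → {2, 4}.
No y-transition from 1.
Union after reading y: {2, 4}.
Now take the ϵ-closure:
From 4 via ϵ: add 3.
From 3 via ϵ: add 0.
From 0 via ϵ: add 9.
From 9 via ϵ: add 10.
From 10 via ϵ: add 1.
No new states can be added; the closed set is {0, 1, 2, 3, 4, 9, 10}.

{0, 1, 2, 3, 4, 9, 10}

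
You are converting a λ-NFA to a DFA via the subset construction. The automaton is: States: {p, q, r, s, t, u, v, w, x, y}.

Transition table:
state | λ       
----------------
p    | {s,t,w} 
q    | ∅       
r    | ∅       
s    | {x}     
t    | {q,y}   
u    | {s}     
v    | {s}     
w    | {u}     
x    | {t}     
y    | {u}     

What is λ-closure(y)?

Start with {y}.
From y via λ: add u.
From u via λ: add s.
From s via λ: add x.
From x via λ: add t.
From t via λ: add q.
No new states can be added; the closed set is {q, s, t, u, x, y}.

{q, s, t, u, x, y}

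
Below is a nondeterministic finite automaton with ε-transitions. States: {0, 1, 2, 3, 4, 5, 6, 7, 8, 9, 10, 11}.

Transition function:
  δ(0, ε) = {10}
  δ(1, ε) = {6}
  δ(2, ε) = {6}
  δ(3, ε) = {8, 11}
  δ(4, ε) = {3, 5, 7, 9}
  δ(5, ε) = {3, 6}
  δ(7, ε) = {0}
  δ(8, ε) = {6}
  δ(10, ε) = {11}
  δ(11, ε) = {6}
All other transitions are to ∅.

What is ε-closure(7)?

Start with {7}.
From 7 via ε: add 0.
From 0 via ε: add 10.
From 10 via ε: add 11.
From 11 via ε: add 6.
No new states can be added; the closed set is {0, 6, 7, 10, 11}.

{0, 6, 7, 10, 11}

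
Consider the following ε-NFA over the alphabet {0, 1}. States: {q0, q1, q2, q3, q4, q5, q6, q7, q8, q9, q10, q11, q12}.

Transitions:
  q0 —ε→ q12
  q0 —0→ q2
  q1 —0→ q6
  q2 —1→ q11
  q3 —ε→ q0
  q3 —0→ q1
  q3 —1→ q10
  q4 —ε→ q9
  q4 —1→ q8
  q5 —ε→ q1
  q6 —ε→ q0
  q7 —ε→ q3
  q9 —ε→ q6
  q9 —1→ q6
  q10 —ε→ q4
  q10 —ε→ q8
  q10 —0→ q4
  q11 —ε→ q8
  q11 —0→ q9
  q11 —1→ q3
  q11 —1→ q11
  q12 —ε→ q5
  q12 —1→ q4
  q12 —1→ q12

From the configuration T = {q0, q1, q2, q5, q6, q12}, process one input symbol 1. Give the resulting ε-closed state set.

{q0, q1, q4, q5, q6, q8, q9, q11, q12}

q2 on 1 → {q11}.
q12 on 1 → {q4, q12}.
No 1-transition from q0, q1, q5, q6.
Union after reading 1: {q4, q11, q12}.
Now take the ε-closure:
From q4 via ε: add q9.
From q11 via ε: add q8.
From q12 via ε: add q5.
From q5 via ε: add q1.
From q9 via ε: add q6.
From q6 via ε: add q0.
No new states can be added; the closed set is {q0, q1, q4, q5, q6, q8, q9, q11, q12}.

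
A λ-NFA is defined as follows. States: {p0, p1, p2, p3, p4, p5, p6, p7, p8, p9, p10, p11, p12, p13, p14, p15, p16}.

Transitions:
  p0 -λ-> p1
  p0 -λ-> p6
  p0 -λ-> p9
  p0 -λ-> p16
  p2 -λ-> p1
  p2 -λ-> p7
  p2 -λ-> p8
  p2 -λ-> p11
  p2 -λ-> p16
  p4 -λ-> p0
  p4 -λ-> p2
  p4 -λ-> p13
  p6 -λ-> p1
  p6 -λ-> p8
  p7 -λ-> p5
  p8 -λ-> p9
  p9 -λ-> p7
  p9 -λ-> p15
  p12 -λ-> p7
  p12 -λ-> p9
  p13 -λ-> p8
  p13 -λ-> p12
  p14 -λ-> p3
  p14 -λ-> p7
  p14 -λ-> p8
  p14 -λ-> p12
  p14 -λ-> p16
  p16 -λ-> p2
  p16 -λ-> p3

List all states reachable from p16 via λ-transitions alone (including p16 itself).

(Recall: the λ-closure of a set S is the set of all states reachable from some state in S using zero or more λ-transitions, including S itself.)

{p1, p2, p3, p5, p7, p8, p9, p11, p15, p16}

Start with {p16}.
From p16 via λ: add p2, p3.
From p2 via λ: add p1, p7, p8, p11.
From p7 via λ: add p5.
From p8 via λ: add p9.
From p9 via λ: add p15.
No new states can be added; the closed set is {p1, p2, p3, p5, p7, p8, p9, p11, p15, p16}.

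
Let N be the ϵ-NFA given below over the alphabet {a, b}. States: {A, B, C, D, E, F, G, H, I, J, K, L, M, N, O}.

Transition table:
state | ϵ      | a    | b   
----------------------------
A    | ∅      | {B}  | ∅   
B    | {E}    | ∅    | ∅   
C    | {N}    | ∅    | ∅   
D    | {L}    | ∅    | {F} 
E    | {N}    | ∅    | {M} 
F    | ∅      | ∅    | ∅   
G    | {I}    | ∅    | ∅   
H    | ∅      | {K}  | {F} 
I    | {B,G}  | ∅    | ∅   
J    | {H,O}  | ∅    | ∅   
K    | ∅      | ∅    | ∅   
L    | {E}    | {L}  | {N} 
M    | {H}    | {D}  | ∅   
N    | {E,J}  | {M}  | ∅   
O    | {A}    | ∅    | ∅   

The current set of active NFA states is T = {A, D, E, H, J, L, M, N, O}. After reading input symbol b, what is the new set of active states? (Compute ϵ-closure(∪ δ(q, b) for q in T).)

{A, E, F, H, J, M, N, O}

D on b → {F}.
E on b → {M}.
H on b → {F}.
L on b → {N}.
No b-transition from A, J, M, N, O.
Union after reading b: {F, M, N}.
Now take the ϵ-closure:
From M via ϵ: add H.
From N via ϵ: add E, J.
From J via ϵ: add O.
From O via ϵ: add A.
No new states can be added; the closed set is {A, E, F, H, J, M, N, O}.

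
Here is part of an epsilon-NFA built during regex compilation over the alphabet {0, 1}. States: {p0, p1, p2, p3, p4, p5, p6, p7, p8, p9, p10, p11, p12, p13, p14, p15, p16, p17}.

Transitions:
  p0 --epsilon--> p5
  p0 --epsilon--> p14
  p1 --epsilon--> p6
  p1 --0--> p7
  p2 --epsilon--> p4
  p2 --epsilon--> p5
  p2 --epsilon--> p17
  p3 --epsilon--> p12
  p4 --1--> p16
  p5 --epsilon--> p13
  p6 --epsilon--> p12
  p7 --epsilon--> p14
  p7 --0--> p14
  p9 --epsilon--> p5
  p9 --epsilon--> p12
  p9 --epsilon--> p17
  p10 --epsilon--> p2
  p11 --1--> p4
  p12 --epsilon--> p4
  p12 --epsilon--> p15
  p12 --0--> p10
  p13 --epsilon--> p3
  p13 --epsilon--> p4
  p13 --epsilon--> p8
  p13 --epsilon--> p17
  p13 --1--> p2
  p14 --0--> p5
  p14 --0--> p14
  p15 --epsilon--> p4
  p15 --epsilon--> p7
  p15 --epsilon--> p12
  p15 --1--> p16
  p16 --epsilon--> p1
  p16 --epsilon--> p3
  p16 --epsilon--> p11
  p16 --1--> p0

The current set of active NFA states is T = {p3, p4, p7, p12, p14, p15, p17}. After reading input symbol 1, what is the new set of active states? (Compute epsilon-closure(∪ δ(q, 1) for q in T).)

{p1, p3, p4, p6, p7, p11, p12, p14, p15, p16}

p4 on 1 → {p16}.
p15 on 1 → {p16}.
No 1-transition from p3, p7, p12, p14, p17.
Union after reading 1: {p16}.
Now take the epsilon-closure:
From p16 via epsilon: add p1, p3, p11.
From p1 via epsilon: add p6.
From p3 via epsilon: add p12.
From p12 via epsilon: add p4, p15.
From p15 via epsilon: add p7.
From p7 via epsilon: add p14.
No new states can be added; the closed set is {p1, p3, p4, p6, p7, p11, p12, p14, p15, p16}.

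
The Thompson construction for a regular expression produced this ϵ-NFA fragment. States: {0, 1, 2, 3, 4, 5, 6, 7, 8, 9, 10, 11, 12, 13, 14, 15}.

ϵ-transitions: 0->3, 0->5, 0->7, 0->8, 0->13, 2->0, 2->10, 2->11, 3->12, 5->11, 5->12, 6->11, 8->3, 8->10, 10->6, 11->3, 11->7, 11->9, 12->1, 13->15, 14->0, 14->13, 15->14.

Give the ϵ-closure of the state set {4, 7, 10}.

{1, 3, 4, 6, 7, 9, 10, 11, 12}

Start with {4, 7, 10}.
From 10 via ϵ: add 6.
From 6 via ϵ: add 11.
From 11 via ϵ: add 3, 9.
From 3 via ϵ: add 12.
From 12 via ϵ: add 1.
No new states can be added; the closed set is {1, 3, 4, 6, 7, 9, 10, 11, 12}.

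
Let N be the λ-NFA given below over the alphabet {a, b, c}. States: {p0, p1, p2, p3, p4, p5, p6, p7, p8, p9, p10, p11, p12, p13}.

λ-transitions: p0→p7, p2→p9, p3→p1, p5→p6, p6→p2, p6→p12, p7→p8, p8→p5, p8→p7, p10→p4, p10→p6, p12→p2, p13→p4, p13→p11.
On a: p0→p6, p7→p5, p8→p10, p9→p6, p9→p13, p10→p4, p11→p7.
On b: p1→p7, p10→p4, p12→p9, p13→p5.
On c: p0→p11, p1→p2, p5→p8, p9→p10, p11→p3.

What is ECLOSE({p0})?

Start with {p0}.
From p0 via λ: add p7.
From p7 via λ: add p8.
From p8 via λ: add p5.
From p5 via λ: add p6.
From p6 via λ: add p2, p12.
From p2 via λ: add p9.
No new states can be added; the closed set is {p0, p2, p5, p6, p7, p8, p9, p12}.

{p0, p2, p5, p6, p7, p8, p9, p12}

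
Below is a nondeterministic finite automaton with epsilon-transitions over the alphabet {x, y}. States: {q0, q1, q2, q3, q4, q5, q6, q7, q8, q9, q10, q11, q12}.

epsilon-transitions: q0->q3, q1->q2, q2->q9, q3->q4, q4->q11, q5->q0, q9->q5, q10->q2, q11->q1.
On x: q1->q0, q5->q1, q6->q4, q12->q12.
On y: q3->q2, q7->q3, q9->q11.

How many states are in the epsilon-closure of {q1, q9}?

8

Start with {q1, q9}.
From q1 via epsilon: add q2.
From q9 via epsilon: add q5.
From q5 via epsilon: add q0.
From q0 via epsilon: add q3.
From q3 via epsilon: add q4.
From q4 via epsilon: add q11.
epsilon-closure = {q0, q1, q2, q3, q4, q5, q9, q11}, which has 8 states.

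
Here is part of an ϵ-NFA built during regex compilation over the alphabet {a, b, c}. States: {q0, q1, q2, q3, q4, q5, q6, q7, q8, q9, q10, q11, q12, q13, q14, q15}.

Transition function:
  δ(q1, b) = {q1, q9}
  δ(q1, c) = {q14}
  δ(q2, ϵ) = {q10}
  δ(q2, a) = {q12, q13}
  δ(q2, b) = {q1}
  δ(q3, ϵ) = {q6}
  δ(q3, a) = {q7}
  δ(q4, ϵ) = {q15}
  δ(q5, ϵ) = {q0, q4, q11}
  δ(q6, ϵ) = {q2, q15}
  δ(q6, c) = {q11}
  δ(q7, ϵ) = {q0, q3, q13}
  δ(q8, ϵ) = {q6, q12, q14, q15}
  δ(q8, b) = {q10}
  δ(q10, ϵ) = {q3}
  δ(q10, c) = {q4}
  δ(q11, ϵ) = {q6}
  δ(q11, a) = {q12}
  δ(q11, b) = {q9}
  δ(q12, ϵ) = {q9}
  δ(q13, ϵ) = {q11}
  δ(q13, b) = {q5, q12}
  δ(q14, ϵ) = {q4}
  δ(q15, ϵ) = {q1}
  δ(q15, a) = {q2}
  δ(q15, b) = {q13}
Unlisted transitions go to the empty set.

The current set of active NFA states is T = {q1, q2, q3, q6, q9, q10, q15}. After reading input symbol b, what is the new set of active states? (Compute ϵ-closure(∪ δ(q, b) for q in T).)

{q1, q2, q3, q6, q9, q10, q11, q13, q15}

q1 on b → {q1, q9}.
q2 on b → {q1}.
q15 on b → {q13}.
No b-transition from q3, q6, q9, q10.
Union after reading b: {q1, q9, q13}.
Now take the ϵ-closure:
From q13 via ϵ: add q11.
From q11 via ϵ: add q6.
From q6 via ϵ: add q2, q15.
From q2 via ϵ: add q10.
From q10 via ϵ: add q3.
No new states can be added; the closed set is {q1, q2, q3, q6, q9, q10, q11, q13, q15}.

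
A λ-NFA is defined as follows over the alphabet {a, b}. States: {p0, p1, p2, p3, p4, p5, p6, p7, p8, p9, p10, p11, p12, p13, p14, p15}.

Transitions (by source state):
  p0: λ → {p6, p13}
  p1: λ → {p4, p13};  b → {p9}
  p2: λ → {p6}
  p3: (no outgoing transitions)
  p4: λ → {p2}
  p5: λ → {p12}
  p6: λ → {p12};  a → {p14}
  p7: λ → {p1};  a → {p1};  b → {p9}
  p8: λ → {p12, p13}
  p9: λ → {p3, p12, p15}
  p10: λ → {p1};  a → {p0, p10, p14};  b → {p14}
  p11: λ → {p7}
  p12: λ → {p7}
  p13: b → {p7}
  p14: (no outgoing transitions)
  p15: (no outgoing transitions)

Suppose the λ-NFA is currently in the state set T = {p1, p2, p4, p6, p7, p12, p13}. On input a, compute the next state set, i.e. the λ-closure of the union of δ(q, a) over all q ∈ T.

{p1, p2, p4, p6, p7, p12, p13, p14}

p6 on a → {p14}.
p7 on a → {p1}.
No a-transition from p1, p2, p4, p12, p13.
Union after reading a: {p1, p14}.
Now take the λ-closure:
From p1 via λ: add p4, p13.
From p4 via λ: add p2.
From p2 via λ: add p6.
From p6 via λ: add p12.
From p12 via λ: add p7.
No new states can be added; the closed set is {p1, p2, p4, p6, p7, p12, p13, p14}.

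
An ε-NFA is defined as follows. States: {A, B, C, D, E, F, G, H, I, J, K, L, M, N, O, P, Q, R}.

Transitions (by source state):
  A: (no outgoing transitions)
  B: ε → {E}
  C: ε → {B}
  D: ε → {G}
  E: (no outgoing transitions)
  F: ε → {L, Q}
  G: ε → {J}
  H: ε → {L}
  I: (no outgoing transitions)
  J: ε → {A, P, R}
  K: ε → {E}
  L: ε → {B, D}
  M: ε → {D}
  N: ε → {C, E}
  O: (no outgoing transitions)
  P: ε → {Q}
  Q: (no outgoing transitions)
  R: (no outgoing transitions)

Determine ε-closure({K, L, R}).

{A, B, D, E, G, J, K, L, P, Q, R}

Start with {K, L, R}.
From K via ε: add E.
From L via ε: add B, D.
From D via ε: add G.
From G via ε: add J.
From J via ε: add A, P.
From P via ε: add Q.
No new states can be added; the closed set is {A, B, D, E, G, J, K, L, P, Q, R}.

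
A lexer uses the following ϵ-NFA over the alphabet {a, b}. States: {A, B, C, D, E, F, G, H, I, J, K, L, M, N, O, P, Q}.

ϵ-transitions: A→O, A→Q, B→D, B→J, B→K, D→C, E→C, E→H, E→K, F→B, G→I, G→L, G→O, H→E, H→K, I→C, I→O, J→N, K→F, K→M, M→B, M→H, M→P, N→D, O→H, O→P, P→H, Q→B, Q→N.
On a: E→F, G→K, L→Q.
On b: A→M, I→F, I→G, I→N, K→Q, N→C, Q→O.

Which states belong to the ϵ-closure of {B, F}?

{B, C, D, E, F, H, J, K, M, N, P}

Start with {B, F}.
From B via ϵ: add D, J, K.
From D via ϵ: add C.
From J via ϵ: add N.
From K via ϵ: add M.
From M via ϵ: add H, P.
From H via ϵ: add E.
No new states can be added; the closed set is {B, C, D, E, F, H, J, K, M, N, P}.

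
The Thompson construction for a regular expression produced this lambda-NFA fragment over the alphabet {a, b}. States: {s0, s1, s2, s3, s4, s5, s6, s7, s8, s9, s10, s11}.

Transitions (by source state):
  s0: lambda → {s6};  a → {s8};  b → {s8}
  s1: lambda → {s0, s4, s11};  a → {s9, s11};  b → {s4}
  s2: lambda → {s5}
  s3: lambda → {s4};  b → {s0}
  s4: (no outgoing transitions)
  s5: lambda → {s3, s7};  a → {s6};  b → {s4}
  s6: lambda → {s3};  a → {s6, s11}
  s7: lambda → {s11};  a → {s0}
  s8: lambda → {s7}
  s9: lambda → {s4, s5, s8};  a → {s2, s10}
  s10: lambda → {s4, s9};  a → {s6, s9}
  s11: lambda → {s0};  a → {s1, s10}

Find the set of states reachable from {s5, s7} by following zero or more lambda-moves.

Start with {s5, s7}.
From s5 via lambda: add s3.
From s7 via lambda: add s11.
From s3 via lambda: add s4.
From s11 via lambda: add s0.
From s0 via lambda: add s6.
No new states can be added; the closed set is {s0, s3, s4, s5, s6, s7, s11}.

{s0, s3, s4, s5, s6, s7, s11}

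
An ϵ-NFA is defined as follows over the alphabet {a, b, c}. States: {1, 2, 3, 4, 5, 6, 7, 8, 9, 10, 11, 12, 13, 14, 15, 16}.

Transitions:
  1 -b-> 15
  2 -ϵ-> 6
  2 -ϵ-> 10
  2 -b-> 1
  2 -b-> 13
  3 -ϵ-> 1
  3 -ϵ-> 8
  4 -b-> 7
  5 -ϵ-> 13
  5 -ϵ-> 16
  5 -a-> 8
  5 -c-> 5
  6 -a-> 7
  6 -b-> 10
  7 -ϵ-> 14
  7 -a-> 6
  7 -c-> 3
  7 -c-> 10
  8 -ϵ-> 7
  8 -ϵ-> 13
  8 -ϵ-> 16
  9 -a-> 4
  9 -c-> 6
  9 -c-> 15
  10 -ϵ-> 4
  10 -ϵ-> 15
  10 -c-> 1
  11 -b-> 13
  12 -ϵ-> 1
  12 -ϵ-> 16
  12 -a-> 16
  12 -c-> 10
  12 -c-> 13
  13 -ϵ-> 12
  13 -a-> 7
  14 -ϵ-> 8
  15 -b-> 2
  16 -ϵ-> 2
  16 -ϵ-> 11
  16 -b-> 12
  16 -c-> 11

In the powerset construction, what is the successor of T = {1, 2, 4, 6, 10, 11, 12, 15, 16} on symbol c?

10 on c → {1}.
12 on c → {10, 13}.
16 on c → {11}.
No c-transition from 1, 2, 4, 6, 11, 15.
Union after reading c: {1, 10, 11, 13}.
Now take the ϵ-closure:
From 10 via ϵ: add 4, 15.
From 13 via ϵ: add 12.
From 12 via ϵ: add 16.
From 16 via ϵ: add 2.
From 2 via ϵ: add 6.
No new states can be added; the closed set is {1, 2, 4, 6, 10, 11, 12, 13, 15, 16}.

{1, 2, 4, 6, 10, 11, 12, 13, 15, 16}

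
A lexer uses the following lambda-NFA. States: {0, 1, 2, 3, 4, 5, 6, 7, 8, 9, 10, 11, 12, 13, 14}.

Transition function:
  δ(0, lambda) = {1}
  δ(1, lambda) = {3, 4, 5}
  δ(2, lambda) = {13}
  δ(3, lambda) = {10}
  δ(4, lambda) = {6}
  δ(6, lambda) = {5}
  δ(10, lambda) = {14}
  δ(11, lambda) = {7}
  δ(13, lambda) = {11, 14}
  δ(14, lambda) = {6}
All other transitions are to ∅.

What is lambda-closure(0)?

{0, 1, 3, 4, 5, 6, 10, 14}

Start with {0}.
From 0 via lambda: add 1.
From 1 via lambda: add 3, 4, 5.
From 3 via lambda: add 10.
From 4 via lambda: add 6.
From 10 via lambda: add 14.
No new states can be added; the closed set is {0, 1, 3, 4, 5, 6, 10, 14}.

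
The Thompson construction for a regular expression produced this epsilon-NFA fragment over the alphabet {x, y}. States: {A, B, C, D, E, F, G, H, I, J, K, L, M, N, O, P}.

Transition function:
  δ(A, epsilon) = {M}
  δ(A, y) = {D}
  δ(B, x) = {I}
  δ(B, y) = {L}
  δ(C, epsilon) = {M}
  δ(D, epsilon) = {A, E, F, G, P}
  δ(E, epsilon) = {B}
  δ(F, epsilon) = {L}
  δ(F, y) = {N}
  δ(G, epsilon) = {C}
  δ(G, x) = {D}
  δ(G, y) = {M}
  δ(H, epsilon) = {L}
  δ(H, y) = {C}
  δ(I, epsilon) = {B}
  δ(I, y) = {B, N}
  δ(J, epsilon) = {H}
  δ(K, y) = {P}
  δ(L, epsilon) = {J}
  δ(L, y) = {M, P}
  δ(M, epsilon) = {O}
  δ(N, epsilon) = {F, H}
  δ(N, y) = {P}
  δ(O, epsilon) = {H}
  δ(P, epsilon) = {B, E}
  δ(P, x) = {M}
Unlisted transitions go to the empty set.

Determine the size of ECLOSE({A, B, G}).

9

Start with {A, B, G}.
From A via epsilon: add M.
From G via epsilon: add C.
From M via epsilon: add O.
From O via epsilon: add H.
From H via epsilon: add L.
From L via epsilon: add J.
epsilon-closure = {A, B, C, G, H, J, L, M, O}, which has 9 states.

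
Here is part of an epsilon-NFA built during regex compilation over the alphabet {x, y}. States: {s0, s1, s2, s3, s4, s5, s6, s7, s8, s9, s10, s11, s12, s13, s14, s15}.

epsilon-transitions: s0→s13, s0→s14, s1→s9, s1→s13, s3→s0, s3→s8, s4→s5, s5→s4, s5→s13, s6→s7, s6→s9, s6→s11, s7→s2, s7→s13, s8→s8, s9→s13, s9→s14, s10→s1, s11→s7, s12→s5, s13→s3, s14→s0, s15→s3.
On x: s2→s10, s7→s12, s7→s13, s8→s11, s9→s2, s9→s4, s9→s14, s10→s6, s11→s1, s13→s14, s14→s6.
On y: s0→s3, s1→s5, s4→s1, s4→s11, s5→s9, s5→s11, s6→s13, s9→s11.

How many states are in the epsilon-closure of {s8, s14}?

Start with {s8, s14}.
From s14 via epsilon: add s0.
From s0 via epsilon: add s13.
From s13 via epsilon: add s3.
epsilon-closure = {s0, s3, s8, s13, s14}, which has 5 states.

5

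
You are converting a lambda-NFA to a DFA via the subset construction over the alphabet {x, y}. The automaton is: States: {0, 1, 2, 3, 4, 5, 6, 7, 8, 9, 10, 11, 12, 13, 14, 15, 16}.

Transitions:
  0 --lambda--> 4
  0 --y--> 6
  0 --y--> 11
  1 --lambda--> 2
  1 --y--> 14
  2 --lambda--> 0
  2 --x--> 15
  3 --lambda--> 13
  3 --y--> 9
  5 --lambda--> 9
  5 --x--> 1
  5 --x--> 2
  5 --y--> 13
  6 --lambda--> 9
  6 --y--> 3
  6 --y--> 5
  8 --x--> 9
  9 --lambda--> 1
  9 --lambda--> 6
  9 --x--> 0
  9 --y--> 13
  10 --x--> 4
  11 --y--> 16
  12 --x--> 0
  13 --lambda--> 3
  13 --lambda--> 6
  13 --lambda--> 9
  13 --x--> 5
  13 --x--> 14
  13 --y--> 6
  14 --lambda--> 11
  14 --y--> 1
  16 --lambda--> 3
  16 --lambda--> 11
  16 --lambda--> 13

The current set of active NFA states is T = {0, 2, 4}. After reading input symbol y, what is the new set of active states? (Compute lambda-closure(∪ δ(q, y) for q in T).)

{0, 1, 2, 4, 6, 9, 11}

0 on y → {6, 11}.
No y-transition from 2, 4.
Union after reading y: {6, 11}.
Now take the lambda-closure:
From 6 via lambda: add 9.
From 9 via lambda: add 1.
From 1 via lambda: add 2.
From 2 via lambda: add 0.
From 0 via lambda: add 4.
No new states can be added; the closed set is {0, 1, 2, 4, 6, 9, 11}.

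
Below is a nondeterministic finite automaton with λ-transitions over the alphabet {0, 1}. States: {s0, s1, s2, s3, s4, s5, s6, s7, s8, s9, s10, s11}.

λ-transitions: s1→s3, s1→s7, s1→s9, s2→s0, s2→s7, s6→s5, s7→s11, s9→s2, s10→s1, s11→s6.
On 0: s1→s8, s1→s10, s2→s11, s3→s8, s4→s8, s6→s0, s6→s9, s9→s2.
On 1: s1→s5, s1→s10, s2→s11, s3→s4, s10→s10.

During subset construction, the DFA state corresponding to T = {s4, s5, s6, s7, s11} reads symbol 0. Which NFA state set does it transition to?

s4 on 0 → {s8}.
s6 on 0 → {s0, s9}.
No 0-transition from s5, s7, s11.
Union after reading 0: {s0, s8, s9}.
Now take the λ-closure:
From s9 via λ: add s2.
From s2 via λ: add s7.
From s7 via λ: add s11.
From s11 via λ: add s6.
From s6 via λ: add s5.
No new states can be added; the closed set is {s0, s2, s5, s6, s7, s8, s9, s11}.

{s0, s2, s5, s6, s7, s8, s9, s11}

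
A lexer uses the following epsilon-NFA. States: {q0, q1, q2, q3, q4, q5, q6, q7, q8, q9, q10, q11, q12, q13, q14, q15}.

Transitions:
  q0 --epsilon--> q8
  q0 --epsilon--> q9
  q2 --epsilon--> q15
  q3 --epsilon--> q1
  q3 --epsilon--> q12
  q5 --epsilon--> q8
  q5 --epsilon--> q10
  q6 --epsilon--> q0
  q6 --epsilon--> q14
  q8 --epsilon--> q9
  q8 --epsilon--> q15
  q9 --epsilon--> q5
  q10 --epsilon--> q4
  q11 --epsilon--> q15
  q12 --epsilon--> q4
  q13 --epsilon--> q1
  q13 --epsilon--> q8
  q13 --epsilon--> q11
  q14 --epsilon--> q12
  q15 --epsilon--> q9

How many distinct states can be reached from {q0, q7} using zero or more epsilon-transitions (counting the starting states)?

8

Start with {q0, q7}.
From q0 via epsilon: add q8, q9.
From q8 via epsilon: add q15.
From q9 via epsilon: add q5.
From q5 via epsilon: add q10.
From q10 via epsilon: add q4.
epsilon-closure = {q0, q4, q5, q7, q8, q9, q10, q15}, which has 8 states.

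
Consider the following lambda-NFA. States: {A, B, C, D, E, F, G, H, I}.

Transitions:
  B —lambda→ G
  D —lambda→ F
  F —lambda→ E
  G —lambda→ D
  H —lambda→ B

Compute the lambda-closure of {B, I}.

{B, D, E, F, G, I}

Start with {B, I}.
From B via lambda: add G.
From G via lambda: add D.
From D via lambda: add F.
From F via lambda: add E.
No new states can be added; the closed set is {B, D, E, F, G, I}.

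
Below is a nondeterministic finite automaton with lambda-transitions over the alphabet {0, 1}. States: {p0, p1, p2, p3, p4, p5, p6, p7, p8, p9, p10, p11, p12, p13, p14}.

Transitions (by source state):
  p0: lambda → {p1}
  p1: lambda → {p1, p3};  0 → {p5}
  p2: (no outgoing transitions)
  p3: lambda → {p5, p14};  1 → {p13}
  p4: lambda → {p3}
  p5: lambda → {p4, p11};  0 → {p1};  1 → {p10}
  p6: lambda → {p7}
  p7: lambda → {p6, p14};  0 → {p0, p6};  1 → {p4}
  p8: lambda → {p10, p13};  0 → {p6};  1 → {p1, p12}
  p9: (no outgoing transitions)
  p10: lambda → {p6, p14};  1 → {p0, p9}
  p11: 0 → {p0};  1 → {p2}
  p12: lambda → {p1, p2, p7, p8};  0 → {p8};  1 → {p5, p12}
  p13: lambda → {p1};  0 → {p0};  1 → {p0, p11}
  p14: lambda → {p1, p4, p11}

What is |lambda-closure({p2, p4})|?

Start with {p2, p4}.
From p4 via lambda: add p3.
From p3 via lambda: add p5, p14.
From p5 via lambda: add p11.
From p14 via lambda: add p1.
lambda-closure = {p1, p2, p3, p4, p5, p11, p14}, which has 7 states.

7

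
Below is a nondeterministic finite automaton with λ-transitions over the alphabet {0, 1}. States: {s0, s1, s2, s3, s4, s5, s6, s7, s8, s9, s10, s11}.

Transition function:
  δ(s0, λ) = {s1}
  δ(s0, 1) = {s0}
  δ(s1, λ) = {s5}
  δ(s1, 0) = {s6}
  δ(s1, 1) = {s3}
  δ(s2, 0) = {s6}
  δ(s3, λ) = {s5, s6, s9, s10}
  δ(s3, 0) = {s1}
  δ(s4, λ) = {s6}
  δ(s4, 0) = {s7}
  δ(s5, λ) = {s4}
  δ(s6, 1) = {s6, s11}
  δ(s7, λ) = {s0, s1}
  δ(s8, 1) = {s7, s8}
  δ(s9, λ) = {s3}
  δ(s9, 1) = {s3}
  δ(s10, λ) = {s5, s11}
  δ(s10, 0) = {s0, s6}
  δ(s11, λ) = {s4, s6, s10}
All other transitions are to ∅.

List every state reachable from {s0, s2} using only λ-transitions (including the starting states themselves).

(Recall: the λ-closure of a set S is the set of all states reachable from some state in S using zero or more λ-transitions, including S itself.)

Start with {s0, s2}.
From s0 via λ: add s1.
From s1 via λ: add s5.
From s5 via λ: add s4.
From s4 via λ: add s6.
No new states can be added; the closed set is {s0, s1, s2, s4, s5, s6}.

{s0, s1, s2, s4, s5, s6}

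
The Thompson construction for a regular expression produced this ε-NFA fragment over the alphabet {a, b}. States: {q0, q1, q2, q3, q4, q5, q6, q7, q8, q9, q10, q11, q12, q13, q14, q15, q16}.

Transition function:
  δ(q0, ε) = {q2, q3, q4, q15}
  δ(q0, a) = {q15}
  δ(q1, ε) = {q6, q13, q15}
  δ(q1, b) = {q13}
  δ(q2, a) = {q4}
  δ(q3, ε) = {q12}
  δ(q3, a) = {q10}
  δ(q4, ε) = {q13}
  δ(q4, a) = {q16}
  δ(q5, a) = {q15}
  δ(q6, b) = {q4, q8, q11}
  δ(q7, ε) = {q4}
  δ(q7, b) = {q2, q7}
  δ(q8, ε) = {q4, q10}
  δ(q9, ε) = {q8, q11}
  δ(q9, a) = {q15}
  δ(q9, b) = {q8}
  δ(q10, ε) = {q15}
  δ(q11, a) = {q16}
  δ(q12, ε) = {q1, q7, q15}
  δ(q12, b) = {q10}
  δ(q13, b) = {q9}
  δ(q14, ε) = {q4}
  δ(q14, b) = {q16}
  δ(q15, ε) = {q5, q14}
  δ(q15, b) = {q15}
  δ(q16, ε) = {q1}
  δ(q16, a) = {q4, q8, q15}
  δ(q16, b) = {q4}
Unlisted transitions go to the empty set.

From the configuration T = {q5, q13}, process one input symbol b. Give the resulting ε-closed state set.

q13 on b → {q9}.
No b-transition from q5.
Union after reading b: {q9}.
Now take the ε-closure:
From q9 via ε: add q8, q11.
From q8 via ε: add q4, q10.
From q4 via ε: add q13.
From q10 via ε: add q15.
From q15 via ε: add q5, q14.
No new states can be added; the closed set is {q4, q5, q8, q9, q10, q11, q13, q14, q15}.

{q4, q5, q8, q9, q10, q11, q13, q14, q15}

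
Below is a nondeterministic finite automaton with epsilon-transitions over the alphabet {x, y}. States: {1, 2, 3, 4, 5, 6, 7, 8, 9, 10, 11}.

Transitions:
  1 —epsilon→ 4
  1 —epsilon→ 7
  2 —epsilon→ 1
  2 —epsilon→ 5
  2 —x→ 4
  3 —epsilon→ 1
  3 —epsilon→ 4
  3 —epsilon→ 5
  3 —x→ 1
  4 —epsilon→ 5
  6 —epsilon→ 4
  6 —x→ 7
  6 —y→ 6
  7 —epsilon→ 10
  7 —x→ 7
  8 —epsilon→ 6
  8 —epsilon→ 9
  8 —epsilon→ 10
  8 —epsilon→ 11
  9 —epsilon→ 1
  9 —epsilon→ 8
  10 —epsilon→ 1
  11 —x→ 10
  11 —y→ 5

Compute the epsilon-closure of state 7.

{1, 4, 5, 7, 10}

Start with {7}.
From 7 via epsilon: add 10.
From 10 via epsilon: add 1.
From 1 via epsilon: add 4.
From 4 via epsilon: add 5.
No new states can be added; the closed set is {1, 4, 5, 7, 10}.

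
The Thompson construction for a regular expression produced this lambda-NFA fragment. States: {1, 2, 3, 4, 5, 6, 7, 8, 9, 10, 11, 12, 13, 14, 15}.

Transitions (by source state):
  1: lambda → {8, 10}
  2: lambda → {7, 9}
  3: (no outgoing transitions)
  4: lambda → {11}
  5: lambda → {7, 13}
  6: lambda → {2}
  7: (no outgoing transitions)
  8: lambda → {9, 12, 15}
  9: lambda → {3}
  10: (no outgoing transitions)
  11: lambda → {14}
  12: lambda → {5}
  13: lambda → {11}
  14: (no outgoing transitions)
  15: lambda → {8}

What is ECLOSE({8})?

{3, 5, 7, 8, 9, 11, 12, 13, 14, 15}

Start with {8}.
From 8 via lambda: add 9, 12, 15.
From 9 via lambda: add 3.
From 12 via lambda: add 5.
From 5 via lambda: add 7, 13.
From 13 via lambda: add 11.
From 11 via lambda: add 14.
No new states can be added; the closed set is {3, 5, 7, 8, 9, 11, 12, 13, 14, 15}.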